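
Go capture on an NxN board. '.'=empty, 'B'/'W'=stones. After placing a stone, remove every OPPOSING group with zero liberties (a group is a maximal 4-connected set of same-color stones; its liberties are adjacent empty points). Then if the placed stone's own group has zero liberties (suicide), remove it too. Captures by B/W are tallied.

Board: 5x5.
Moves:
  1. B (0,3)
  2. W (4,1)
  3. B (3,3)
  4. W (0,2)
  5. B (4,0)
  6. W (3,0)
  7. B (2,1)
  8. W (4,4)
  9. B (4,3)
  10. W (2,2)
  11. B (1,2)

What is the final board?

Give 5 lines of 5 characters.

Move 1: B@(0,3) -> caps B=0 W=0
Move 2: W@(4,1) -> caps B=0 W=0
Move 3: B@(3,3) -> caps B=0 W=0
Move 4: W@(0,2) -> caps B=0 W=0
Move 5: B@(4,0) -> caps B=0 W=0
Move 6: W@(3,0) -> caps B=0 W=1
Move 7: B@(2,1) -> caps B=0 W=1
Move 8: W@(4,4) -> caps B=0 W=1
Move 9: B@(4,3) -> caps B=0 W=1
Move 10: W@(2,2) -> caps B=0 W=1
Move 11: B@(1,2) -> caps B=0 W=1

Answer: ..WB.
..B..
.BW..
W..B.
.W.BW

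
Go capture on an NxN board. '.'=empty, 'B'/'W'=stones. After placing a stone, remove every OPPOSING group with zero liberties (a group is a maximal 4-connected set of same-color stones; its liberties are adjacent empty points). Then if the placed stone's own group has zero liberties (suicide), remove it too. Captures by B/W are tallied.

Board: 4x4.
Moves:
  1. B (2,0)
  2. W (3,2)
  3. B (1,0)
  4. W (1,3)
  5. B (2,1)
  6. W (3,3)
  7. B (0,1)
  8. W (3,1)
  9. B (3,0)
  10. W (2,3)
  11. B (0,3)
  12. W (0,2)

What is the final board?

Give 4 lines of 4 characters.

Answer: .BW.
B..W
BB.W
BWWW

Derivation:
Move 1: B@(2,0) -> caps B=0 W=0
Move 2: W@(3,2) -> caps B=0 W=0
Move 3: B@(1,0) -> caps B=0 W=0
Move 4: W@(1,3) -> caps B=0 W=0
Move 5: B@(2,1) -> caps B=0 W=0
Move 6: W@(3,3) -> caps B=0 W=0
Move 7: B@(0,1) -> caps B=0 W=0
Move 8: W@(3,1) -> caps B=0 W=0
Move 9: B@(3,0) -> caps B=0 W=0
Move 10: W@(2,3) -> caps B=0 W=0
Move 11: B@(0,3) -> caps B=0 W=0
Move 12: W@(0,2) -> caps B=0 W=1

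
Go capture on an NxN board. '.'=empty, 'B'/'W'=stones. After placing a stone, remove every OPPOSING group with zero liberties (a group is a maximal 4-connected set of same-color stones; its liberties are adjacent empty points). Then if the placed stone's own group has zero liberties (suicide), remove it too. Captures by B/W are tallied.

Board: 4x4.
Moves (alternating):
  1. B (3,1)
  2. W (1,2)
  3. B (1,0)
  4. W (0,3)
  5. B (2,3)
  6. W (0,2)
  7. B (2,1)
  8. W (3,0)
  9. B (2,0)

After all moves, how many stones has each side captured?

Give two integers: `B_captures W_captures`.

Move 1: B@(3,1) -> caps B=0 W=0
Move 2: W@(1,2) -> caps B=0 W=0
Move 3: B@(1,0) -> caps B=0 W=0
Move 4: W@(0,3) -> caps B=0 W=0
Move 5: B@(2,3) -> caps B=0 W=0
Move 6: W@(0,2) -> caps B=0 W=0
Move 7: B@(2,1) -> caps B=0 W=0
Move 8: W@(3,0) -> caps B=0 W=0
Move 9: B@(2,0) -> caps B=1 W=0

Answer: 1 0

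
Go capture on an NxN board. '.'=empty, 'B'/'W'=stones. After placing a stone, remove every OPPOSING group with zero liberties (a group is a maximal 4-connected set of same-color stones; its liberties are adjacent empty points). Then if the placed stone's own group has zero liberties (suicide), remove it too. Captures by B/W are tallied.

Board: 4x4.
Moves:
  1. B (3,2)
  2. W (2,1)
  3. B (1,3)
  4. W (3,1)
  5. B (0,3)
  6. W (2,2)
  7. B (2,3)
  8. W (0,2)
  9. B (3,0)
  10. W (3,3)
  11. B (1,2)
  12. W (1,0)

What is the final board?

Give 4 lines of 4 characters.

Answer: ..WB
W.BB
.WWB
BW.W

Derivation:
Move 1: B@(3,2) -> caps B=0 W=0
Move 2: W@(2,1) -> caps B=0 W=0
Move 3: B@(1,3) -> caps B=0 W=0
Move 4: W@(3,1) -> caps B=0 W=0
Move 5: B@(0,3) -> caps B=0 W=0
Move 6: W@(2,2) -> caps B=0 W=0
Move 7: B@(2,3) -> caps B=0 W=0
Move 8: W@(0,2) -> caps B=0 W=0
Move 9: B@(3,0) -> caps B=0 W=0
Move 10: W@(3,3) -> caps B=0 W=1
Move 11: B@(1,2) -> caps B=0 W=1
Move 12: W@(1,0) -> caps B=0 W=1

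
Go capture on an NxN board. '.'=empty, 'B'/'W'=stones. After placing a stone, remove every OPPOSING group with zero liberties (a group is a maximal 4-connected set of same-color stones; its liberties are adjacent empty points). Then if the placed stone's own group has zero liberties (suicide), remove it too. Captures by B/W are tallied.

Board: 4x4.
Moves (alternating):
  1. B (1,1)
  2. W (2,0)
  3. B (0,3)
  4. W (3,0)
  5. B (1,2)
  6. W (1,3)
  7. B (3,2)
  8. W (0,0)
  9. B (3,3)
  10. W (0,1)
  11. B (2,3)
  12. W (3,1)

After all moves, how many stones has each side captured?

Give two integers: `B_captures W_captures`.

Move 1: B@(1,1) -> caps B=0 W=0
Move 2: W@(2,0) -> caps B=0 W=0
Move 3: B@(0,3) -> caps B=0 W=0
Move 4: W@(3,0) -> caps B=0 W=0
Move 5: B@(1,2) -> caps B=0 W=0
Move 6: W@(1,3) -> caps B=0 W=0
Move 7: B@(3,2) -> caps B=0 W=0
Move 8: W@(0,0) -> caps B=0 W=0
Move 9: B@(3,3) -> caps B=0 W=0
Move 10: W@(0,1) -> caps B=0 W=0
Move 11: B@(2,3) -> caps B=1 W=0
Move 12: W@(3,1) -> caps B=1 W=0

Answer: 1 0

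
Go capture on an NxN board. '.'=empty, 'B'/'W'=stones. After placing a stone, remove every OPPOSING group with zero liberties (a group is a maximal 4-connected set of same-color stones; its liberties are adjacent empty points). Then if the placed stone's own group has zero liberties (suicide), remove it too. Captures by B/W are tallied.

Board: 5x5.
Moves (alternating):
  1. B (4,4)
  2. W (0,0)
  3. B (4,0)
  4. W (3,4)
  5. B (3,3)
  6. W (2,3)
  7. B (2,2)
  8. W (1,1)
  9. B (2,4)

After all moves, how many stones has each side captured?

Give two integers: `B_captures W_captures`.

Move 1: B@(4,4) -> caps B=0 W=0
Move 2: W@(0,0) -> caps B=0 W=0
Move 3: B@(4,0) -> caps B=0 W=0
Move 4: W@(3,4) -> caps B=0 W=0
Move 5: B@(3,3) -> caps B=0 W=0
Move 6: W@(2,3) -> caps B=0 W=0
Move 7: B@(2,2) -> caps B=0 W=0
Move 8: W@(1,1) -> caps B=0 W=0
Move 9: B@(2,4) -> caps B=1 W=0

Answer: 1 0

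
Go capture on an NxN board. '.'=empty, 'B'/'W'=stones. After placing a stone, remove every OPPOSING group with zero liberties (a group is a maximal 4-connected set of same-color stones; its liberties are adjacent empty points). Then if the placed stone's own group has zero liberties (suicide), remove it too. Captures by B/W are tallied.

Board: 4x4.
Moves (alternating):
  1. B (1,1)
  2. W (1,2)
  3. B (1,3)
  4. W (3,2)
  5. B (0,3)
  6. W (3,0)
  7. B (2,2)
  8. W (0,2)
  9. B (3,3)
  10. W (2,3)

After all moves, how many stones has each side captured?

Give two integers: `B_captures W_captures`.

Move 1: B@(1,1) -> caps B=0 W=0
Move 2: W@(1,2) -> caps B=0 W=0
Move 3: B@(1,3) -> caps B=0 W=0
Move 4: W@(3,2) -> caps B=0 W=0
Move 5: B@(0,3) -> caps B=0 W=0
Move 6: W@(3,0) -> caps B=0 W=0
Move 7: B@(2,2) -> caps B=0 W=0
Move 8: W@(0,2) -> caps B=0 W=0
Move 9: B@(3,3) -> caps B=0 W=0
Move 10: W@(2,3) -> caps B=0 W=3

Answer: 0 3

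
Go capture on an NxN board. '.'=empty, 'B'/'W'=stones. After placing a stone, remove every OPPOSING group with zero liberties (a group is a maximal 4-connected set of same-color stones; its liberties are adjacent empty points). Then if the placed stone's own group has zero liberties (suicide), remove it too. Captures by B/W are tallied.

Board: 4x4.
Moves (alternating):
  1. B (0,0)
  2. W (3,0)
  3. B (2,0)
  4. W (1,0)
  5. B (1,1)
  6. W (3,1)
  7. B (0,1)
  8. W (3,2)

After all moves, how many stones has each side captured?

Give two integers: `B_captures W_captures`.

Move 1: B@(0,0) -> caps B=0 W=0
Move 2: W@(3,0) -> caps B=0 W=0
Move 3: B@(2,0) -> caps B=0 W=0
Move 4: W@(1,0) -> caps B=0 W=0
Move 5: B@(1,1) -> caps B=1 W=0
Move 6: W@(3,1) -> caps B=1 W=0
Move 7: B@(0,1) -> caps B=1 W=0
Move 8: W@(3,2) -> caps B=1 W=0

Answer: 1 0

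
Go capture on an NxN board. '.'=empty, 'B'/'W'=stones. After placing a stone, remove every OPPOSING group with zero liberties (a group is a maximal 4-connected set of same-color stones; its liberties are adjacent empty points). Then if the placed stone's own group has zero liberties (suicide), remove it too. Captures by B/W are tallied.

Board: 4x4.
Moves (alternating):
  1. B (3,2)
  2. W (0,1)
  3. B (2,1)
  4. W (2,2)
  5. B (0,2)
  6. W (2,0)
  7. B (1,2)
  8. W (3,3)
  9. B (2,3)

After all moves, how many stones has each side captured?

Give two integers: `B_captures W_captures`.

Move 1: B@(3,2) -> caps B=0 W=0
Move 2: W@(0,1) -> caps B=0 W=0
Move 3: B@(2,1) -> caps B=0 W=0
Move 4: W@(2,2) -> caps B=0 W=0
Move 5: B@(0,2) -> caps B=0 W=0
Move 6: W@(2,0) -> caps B=0 W=0
Move 7: B@(1,2) -> caps B=0 W=0
Move 8: W@(3,3) -> caps B=0 W=0
Move 9: B@(2,3) -> caps B=2 W=0

Answer: 2 0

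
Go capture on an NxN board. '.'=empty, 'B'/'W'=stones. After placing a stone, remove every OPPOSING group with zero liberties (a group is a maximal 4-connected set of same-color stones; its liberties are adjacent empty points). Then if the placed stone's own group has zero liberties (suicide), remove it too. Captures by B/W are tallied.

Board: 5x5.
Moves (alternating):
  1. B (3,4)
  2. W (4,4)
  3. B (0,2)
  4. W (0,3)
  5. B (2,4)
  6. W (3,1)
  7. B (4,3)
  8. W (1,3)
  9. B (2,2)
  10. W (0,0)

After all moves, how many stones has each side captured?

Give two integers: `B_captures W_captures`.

Move 1: B@(3,4) -> caps B=0 W=0
Move 2: W@(4,4) -> caps B=0 W=0
Move 3: B@(0,2) -> caps B=0 W=0
Move 4: W@(0,3) -> caps B=0 W=0
Move 5: B@(2,4) -> caps B=0 W=0
Move 6: W@(3,1) -> caps B=0 W=0
Move 7: B@(4,3) -> caps B=1 W=0
Move 8: W@(1,3) -> caps B=1 W=0
Move 9: B@(2,2) -> caps B=1 W=0
Move 10: W@(0,0) -> caps B=1 W=0

Answer: 1 0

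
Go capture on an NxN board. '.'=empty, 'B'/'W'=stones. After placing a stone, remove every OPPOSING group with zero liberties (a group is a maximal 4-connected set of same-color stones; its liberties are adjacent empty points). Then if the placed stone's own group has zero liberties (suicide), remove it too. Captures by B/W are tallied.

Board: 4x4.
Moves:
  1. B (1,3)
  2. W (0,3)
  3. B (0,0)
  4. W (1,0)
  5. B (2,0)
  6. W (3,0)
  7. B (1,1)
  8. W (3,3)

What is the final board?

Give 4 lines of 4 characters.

Move 1: B@(1,3) -> caps B=0 W=0
Move 2: W@(0,3) -> caps B=0 W=0
Move 3: B@(0,0) -> caps B=0 W=0
Move 4: W@(1,0) -> caps B=0 W=0
Move 5: B@(2,0) -> caps B=0 W=0
Move 6: W@(3,0) -> caps B=0 W=0
Move 7: B@(1,1) -> caps B=1 W=0
Move 8: W@(3,3) -> caps B=1 W=0

Answer: B..W
.B.B
B...
W..W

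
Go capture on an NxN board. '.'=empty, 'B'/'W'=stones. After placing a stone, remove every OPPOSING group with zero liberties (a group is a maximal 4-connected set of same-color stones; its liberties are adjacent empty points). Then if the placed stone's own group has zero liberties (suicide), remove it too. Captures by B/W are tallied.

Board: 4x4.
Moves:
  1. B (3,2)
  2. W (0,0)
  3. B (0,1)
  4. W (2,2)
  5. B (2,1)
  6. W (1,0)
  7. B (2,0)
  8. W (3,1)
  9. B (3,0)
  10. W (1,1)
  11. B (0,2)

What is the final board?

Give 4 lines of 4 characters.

Answer: WBB.
WW..
BBW.
B.B.

Derivation:
Move 1: B@(3,2) -> caps B=0 W=0
Move 2: W@(0,0) -> caps B=0 W=0
Move 3: B@(0,1) -> caps B=0 W=0
Move 4: W@(2,2) -> caps B=0 W=0
Move 5: B@(2,1) -> caps B=0 W=0
Move 6: W@(1,0) -> caps B=0 W=0
Move 7: B@(2,0) -> caps B=0 W=0
Move 8: W@(3,1) -> caps B=0 W=0
Move 9: B@(3,0) -> caps B=1 W=0
Move 10: W@(1,1) -> caps B=1 W=0
Move 11: B@(0,2) -> caps B=1 W=0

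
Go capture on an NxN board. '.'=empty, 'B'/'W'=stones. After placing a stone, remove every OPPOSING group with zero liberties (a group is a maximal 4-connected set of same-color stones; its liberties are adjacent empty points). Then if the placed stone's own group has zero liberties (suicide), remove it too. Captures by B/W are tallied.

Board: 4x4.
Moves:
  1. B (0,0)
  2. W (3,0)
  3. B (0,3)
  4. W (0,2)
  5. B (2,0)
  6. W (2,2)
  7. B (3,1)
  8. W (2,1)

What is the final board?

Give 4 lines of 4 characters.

Move 1: B@(0,0) -> caps B=0 W=0
Move 2: W@(3,0) -> caps B=0 W=0
Move 3: B@(0,3) -> caps B=0 W=0
Move 4: W@(0,2) -> caps B=0 W=0
Move 5: B@(2,0) -> caps B=0 W=0
Move 6: W@(2,2) -> caps B=0 W=0
Move 7: B@(3,1) -> caps B=1 W=0
Move 8: W@(2,1) -> caps B=1 W=0

Answer: B.WB
....
BWW.
.B..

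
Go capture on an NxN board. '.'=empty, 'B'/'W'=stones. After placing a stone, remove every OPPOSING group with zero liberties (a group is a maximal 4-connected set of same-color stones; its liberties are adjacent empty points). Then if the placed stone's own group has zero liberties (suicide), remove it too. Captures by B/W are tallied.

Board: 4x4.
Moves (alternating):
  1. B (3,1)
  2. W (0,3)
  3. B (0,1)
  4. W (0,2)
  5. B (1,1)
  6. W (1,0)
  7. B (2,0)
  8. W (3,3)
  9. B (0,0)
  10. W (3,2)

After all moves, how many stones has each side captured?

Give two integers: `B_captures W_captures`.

Answer: 1 0

Derivation:
Move 1: B@(3,1) -> caps B=0 W=0
Move 2: W@(0,3) -> caps B=0 W=0
Move 3: B@(0,1) -> caps B=0 W=0
Move 4: W@(0,2) -> caps B=0 W=0
Move 5: B@(1,1) -> caps B=0 W=0
Move 6: W@(1,0) -> caps B=0 W=0
Move 7: B@(2,0) -> caps B=0 W=0
Move 8: W@(3,3) -> caps B=0 W=0
Move 9: B@(0,0) -> caps B=1 W=0
Move 10: W@(3,2) -> caps B=1 W=0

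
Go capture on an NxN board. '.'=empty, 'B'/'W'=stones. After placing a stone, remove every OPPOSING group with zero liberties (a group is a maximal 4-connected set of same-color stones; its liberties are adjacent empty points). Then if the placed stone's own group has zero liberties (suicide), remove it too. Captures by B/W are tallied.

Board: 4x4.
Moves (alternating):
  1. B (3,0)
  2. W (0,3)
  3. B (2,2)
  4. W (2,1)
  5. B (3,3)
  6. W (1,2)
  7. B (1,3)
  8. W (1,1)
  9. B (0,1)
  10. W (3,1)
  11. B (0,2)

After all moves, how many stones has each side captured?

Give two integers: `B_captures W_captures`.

Answer: 1 0

Derivation:
Move 1: B@(3,0) -> caps B=0 W=0
Move 2: W@(0,3) -> caps B=0 W=0
Move 3: B@(2,2) -> caps B=0 W=0
Move 4: W@(2,1) -> caps B=0 W=0
Move 5: B@(3,3) -> caps B=0 W=0
Move 6: W@(1,2) -> caps B=0 W=0
Move 7: B@(1,3) -> caps B=0 W=0
Move 8: W@(1,1) -> caps B=0 W=0
Move 9: B@(0,1) -> caps B=0 W=0
Move 10: W@(3,1) -> caps B=0 W=0
Move 11: B@(0,2) -> caps B=1 W=0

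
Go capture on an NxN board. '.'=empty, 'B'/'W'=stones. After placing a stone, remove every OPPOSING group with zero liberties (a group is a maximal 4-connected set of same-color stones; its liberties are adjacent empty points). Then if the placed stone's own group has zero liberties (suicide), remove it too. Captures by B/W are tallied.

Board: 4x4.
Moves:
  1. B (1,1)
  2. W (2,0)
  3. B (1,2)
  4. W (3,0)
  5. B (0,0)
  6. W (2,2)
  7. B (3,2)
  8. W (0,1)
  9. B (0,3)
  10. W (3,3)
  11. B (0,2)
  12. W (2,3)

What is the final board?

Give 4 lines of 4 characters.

Answer: B.BB
.BB.
W.WW
W.BW

Derivation:
Move 1: B@(1,1) -> caps B=0 W=0
Move 2: W@(2,0) -> caps B=0 W=0
Move 3: B@(1,2) -> caps B=0 W=0
Move 4: W@(3,0) -> caps B=0 W=0
Move 5: B@(0,0) -> caps B=0 W=0
Move 6: W@(2,2) -> caps B=0 W=0
Move 7: B@(3,2) -> caps B=0 W=0
Move 8: W@(0,1) -> caps B=0 W=0
Move 9: B@(0,3) -> caps B=0 W=0
Move 10: W@(3,3) -> caps B=0 W=0
Move 11: B@(0,2) -> caps B=1 W=0
Move 12: W@(2,3) -> caps B=1 W=0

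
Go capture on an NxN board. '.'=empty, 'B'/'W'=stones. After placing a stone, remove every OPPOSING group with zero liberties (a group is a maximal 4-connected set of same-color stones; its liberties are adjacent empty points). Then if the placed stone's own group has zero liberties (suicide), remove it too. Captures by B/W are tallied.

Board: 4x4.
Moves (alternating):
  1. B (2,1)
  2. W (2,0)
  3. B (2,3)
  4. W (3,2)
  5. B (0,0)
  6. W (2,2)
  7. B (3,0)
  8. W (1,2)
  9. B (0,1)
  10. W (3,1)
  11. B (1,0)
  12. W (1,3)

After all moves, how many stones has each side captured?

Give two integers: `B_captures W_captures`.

Answer: 0 1

Derivation:
Move 1: B@(2,1) -> caps B=0 W=0
Move 2: W@(2,0) -> caps B=0 W=0
Move 3: B@(2,3) -> caps B=0 W=0
Move 4: W@(3,2) -> caps B=0 W=0
Move 5: B@(0,0) -> caps B=0 W=0
Move 6: W@(2,2) -> caps B=0 W=0
Move 7: B@(3,0) -> caps B=0 W=0
Move 8: W@(1,2) -> caps B=0 W=0
Move 9: B@(0,1) -> caps B=0 W=0
Move 10: W@(3,1) -> caps B=0 W=1
Move 11: B@(1,0) -> caps B=0 W=1
Move 12: W@(1,3) -> caps B=0 W=1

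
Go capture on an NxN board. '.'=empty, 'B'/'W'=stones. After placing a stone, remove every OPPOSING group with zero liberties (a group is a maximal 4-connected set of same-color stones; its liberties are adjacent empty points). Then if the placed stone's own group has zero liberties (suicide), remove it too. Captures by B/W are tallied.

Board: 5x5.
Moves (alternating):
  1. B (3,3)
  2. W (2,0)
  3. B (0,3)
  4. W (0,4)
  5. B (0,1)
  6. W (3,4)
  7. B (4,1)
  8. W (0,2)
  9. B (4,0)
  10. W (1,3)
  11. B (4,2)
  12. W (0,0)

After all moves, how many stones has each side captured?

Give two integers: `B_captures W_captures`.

Move 1: B@(3,3) -> caps B=0 W=0
Move 2: W@(2,0) -> caps B=0 W=0
Move 3: B@(0,3) -> caps B=0 W=0
Move 4: W@(0,4) -> caps B=0 W=0
Move 5: B@(0,1) -> caps B=0 W=0
Move 6: W@(3,4) -> caps B=0 W=0
Move 7: B@(4,1) -> caps B=0 W=0
Move 8: W@(0,2) -> caps B=0 W=0
Move 9: B@(4,0) -> caps B=0 W=0
Move 10: W@(1,3) -> caps B=0 W=1
Move 11: B@(4,2) -> caps B=0 W=1
Move 12: W@(0,0) -> caps B=0 W=1

Answer: 0 1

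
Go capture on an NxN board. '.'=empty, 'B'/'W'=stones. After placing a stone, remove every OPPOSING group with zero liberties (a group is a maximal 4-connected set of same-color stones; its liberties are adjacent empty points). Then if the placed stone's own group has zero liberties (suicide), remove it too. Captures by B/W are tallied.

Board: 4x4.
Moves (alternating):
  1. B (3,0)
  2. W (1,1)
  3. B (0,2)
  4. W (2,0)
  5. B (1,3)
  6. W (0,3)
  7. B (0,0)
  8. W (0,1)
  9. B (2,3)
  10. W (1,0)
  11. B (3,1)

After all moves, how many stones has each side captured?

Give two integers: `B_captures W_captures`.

Answer: 0 1

Derivation:
Move 1: B@(3,0) -> caps B=0 W=0
Move 2: W@(1,1) -> caps B=0 W=0
Move 3: B@(0,2) -> caps B=0 W=0
Move 4: W@(2,0) -> caps B=0 W=0
Move 5: B@(1,3) -> caps B=0 W=0
Move 6: W@(0,3) -> caps B=0 W=0
Move 7: B@(0,0) -> caps B=0 W=0
Move 8: W@(0,1) -> caps B=0 W=0
Move 9: B@(2,3) -> caps B=0 W=0
Move 10: W@(1,0) -> caps B=0 W=1
Move 11: B@(3,1) -> caps B=0 W=1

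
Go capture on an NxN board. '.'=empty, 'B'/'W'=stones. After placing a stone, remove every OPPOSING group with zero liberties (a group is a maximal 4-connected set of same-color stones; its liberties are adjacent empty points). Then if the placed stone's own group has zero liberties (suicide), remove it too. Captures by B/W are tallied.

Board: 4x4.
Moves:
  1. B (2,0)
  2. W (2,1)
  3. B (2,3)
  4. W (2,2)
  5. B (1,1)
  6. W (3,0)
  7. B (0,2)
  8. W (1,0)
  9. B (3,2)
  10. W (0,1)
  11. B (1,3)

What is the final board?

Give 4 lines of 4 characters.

Move 1: B@(2,0) -> caps B=0 W=0
Move 2: W@(2,1) -> caps B=0 W=0
Move 3: B@(2,3) -> caps B=0 W=0
Move 4: W@(2,2) -> caps B=0 W=0
Move 5: B@(1,1) -> caps B=0 W=0
Move 6: W@(3,0) -> caps B=0 W=0
Move 7: B@(0,2) -> caps B=0 W=0
Move 8: W@(1,0) -> caps B=0 W=1
Move 9: B@(3,2) -> caps B=0 W=1
Move 10: W@(0,1) -> caps B=0 W=1
Move 11: B@(1,3) -> caps B=0 W=1

Answer: .WB.
WB.B
.WWB
W.B.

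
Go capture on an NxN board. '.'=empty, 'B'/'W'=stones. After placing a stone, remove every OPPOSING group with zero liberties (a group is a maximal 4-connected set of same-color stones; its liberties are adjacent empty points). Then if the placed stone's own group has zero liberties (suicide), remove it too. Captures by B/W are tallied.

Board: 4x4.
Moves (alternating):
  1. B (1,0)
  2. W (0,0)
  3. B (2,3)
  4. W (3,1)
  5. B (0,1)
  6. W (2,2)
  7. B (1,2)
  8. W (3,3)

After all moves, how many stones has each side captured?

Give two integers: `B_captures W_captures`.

Move 1: B@(1,0) -> caps B=0 W=0
Move 2: W@(0,0) -> caps B=0 W=0
Move 3: B@(2,3) -> caps B=0 W=0
Move 4: W@(3,1) -> caps B=0 W=0
Move 5: B@(0,1) -> caps B=1 W=0
Move 6: W@(2,2) -> caps B=1 W=0
Move 7: B@(1,2) -> caps B=1 W=0
Move 8: W@(3,3) -> caps B=1 W=0

Answer: 1 0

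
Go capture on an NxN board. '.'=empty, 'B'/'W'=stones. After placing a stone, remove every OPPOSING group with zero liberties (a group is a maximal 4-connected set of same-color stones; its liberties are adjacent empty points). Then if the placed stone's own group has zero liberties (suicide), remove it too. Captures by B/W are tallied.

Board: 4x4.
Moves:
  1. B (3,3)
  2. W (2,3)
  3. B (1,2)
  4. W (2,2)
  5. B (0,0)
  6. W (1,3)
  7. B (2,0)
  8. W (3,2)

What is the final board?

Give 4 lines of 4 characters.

Answer: B...
..BW
B.WW
..W.

Derivation:
Move 1: B@(3,3) -> caps B=0 W=0
Move 2: W@(2,3) -> caps B=0 W=0
Move 3: B@(1,2) -> caps B=0 W=0
Move 4: W@(2,2) -> caps B=0 W=0
Move 5: B@(0,0) -> caps B=0 W=0
Move 6: W@(1,3) -> caps B=0 W=0
Move 7: B@(2,0) -> caps B=0 W=0
Move 8: W@(3,2) -> caps B=0 W=1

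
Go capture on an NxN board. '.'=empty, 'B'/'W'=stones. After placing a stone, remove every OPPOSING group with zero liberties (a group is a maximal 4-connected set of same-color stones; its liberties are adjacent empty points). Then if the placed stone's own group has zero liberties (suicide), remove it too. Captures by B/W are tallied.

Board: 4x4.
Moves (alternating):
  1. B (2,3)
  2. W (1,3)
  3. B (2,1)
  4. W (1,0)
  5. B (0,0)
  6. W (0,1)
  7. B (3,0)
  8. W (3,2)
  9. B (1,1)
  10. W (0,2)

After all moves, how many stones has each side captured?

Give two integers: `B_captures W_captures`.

Answer: 0 1

Derivation:
Move 1: B@(2,3) -> caps B=0 W=0
Move 2: W@(1,3) -> caps B=0 W=0
Move 3: B@(2,1) -> caps B=0 W=0
Move 4: W@(1,0) -> caps B=0 W=0
Move 5: B@(0,0) -> caps B=0 W=0
Move 6: W@(0,1) -> caps B=0 W=1
Move 7: B@(3,0) -> caps B=0 W=1
Move 8: W@(3,2) -> caps B=0 W=1
Move 9: B@(1,1) -> caps B=0 W=1
Move 10: W@(0,2) -> caps B=0 W=1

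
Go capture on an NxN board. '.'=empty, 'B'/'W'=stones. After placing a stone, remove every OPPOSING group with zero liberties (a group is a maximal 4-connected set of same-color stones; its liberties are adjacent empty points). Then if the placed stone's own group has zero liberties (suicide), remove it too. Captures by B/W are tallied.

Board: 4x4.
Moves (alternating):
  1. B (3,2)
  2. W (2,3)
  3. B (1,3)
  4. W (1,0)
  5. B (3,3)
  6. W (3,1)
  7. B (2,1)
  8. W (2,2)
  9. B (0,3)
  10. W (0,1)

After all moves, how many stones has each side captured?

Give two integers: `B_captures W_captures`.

Move 1: B@(3,2) -> caps B=0 W=0
Move 2: W@(2,3) -> caps B=0 W=0
Move 3: B@(1,3) -> caps B=0 W=0
Move 4: W@(1,0) -> caps B=0 W=0
Move 5: B@(3,3) -> caps B=0 W=0
Move 6: W@(3,1) -> caps B=0 W=0
Move 7: B@(2,1) -> caps B=0 W=0
Move 8: W@(2,2) -> caps B=0 W=2
Move 9: B@(0,3) -> caps B=0 W=2
Move 10: W@(0,1) -> caps B=0 W=2

Answer: 0 2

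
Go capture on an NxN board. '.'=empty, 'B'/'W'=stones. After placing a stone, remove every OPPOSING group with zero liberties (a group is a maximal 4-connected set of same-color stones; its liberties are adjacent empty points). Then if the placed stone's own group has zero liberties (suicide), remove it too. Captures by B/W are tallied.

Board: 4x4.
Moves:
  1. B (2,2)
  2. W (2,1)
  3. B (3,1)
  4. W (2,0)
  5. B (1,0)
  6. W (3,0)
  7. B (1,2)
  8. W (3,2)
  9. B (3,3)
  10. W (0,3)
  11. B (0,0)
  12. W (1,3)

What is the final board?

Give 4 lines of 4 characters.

Move 1: B@(2,2) -> caps B=0 W=0
Move 2: W@(2,1) -> caps B=0 W=0
Move 3: B@(3,1) -> caps B=0 W=0
Move 4: W@(2,0) -> caps B=0 W=0
Move 5: B@(1,0) -> caps B=0 W=0
Move 6: W@(3,0) -> caps B=0 W=0
Move 7: B@(1,2) -> caps B=0 W=0
Move 8: W@(3,2) -> caps B=0 W=1
Move 9: B@(3,3) -> caps B=0 W=1
Move 10: W@(0,3) -> caps B=0 W=1
Move 11: B@(0,0) -> caps B=0 W=1
Move 12: W@(1,3) -> caps B=0 W=1

Answer: B..W
B.BW
WWB.
W.WB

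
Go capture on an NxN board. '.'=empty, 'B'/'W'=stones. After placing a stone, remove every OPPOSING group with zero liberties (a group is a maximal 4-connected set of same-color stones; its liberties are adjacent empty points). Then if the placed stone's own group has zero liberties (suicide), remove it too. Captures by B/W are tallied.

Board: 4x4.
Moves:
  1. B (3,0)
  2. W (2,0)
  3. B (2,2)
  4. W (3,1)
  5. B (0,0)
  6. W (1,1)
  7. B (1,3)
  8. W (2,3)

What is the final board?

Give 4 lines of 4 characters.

Move 1: B@(3,0) -> caps B=0 W=0
Move 2: W@(2,0) -> caps B=0 W=0
Move 3: B@(2,2) -> caps B=0 W=0
Move 4: W@(3,1) -> caps B=0 W=1
Move 5: B@(0,0) -> caps B=0 W=1
Move 6: W@(1,1) -> caps B=0 W=1
Move 7: B@(1,3) -> caps B=0 W=1
Move 8: W@(2,3) -> caps B=0 W=1

Answer: B...
.W.B
W.BW
.W..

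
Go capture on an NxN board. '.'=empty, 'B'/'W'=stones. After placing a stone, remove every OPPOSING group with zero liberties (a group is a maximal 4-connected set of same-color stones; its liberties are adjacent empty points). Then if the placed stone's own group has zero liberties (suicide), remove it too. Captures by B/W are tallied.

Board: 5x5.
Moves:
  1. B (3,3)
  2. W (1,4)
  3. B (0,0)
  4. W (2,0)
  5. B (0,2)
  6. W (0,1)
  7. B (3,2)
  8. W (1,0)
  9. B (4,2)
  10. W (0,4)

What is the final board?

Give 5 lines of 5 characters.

Answer: .WB.W
W...W
W....
..BB.
..B..

Derivation:
Move 1: B@(3,3) -> caps B=0 W=0
Move 2: W@(1,4) -> caps B=0 W=0
Move 3: B@(0,0) -> caps B=0 W=0
Move 4: W@(2,0) -> caps B=0 W=0
Move 5: B@(0,2) -> caps B=0 W=0
Move 6: W@(0,1) -> caps B=0 W=0
Move 7: B@(3,2) -> caps B=0 W=0
Move 8: W@(1,0) -> caps B=0 W=1
Move 9: B@(4,2) -> caps B=0 W=1
Move 10: W@(0,4) -> caps B=0 W=1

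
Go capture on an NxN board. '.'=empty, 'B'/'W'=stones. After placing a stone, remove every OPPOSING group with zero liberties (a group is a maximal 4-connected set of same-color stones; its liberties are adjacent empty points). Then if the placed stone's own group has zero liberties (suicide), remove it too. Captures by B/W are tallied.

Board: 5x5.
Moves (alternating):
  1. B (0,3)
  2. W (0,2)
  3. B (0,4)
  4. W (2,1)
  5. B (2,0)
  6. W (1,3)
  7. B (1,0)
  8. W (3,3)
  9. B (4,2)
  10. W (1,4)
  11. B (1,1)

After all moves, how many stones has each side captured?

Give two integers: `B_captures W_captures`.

Move 1: B@(0,3) -> caps B=0 W=0
Move 2: W@(0,2) -> caps B=0 W=0
Move 3: B@(0,4) -> caps B=0 W=0
Move 4: W@(2,1) -> caps B=0 W=0
Move 5: B@(2,0) -> caps B=0 W=0
Move 6: W@(1,3) -> caps B=0 W=0
Move 7: B@(1,0) -> caps B=0 W=0
Move 8: W@(3,3) -> caps B=0 W=0
Move 9: B@(4,2) -> caps B=0 W=0
Move 10: W@(1,4) -> caps B=0 W=2
Move 11: B@(1,1) -> caps B=0 W=2

Answer: 0 2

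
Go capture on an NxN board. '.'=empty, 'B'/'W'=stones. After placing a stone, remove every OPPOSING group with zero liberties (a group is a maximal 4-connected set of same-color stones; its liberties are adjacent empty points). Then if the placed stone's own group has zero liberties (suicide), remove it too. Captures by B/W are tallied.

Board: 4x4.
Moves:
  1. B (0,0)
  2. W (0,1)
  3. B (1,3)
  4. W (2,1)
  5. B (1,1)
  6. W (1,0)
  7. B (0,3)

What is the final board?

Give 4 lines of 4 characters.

Move 1: B@(0,0) -> caps B=0 W=0
Move 2: W@(0,1) -> caps B=0 W=0
Move 3: B@(1,3) -> caps B=0 W=0
Move 4: W@(2,1) -> caps B=0 W=0
Move 5: B@(1,1) -> caps B=0 W=0
Move 6: W@(1,0) -> caps B=0 W=1
Move 7: B@(0,3) -> caps B=0 W=1

Answer: .W.B
WB.B
.W..
....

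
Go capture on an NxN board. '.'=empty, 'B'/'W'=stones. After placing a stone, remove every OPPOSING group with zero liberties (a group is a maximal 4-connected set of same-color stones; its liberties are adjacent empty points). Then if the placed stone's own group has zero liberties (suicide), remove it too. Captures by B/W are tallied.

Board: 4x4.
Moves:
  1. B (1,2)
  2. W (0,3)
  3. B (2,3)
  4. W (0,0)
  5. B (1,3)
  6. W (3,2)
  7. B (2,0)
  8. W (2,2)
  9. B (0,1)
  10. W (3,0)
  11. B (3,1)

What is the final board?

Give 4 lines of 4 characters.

Move 1: B@(1,2) -> caps B=0 W=0
Move 2: W@(0,3) -> caps B=0 W=0
Move 3: B@(2,3) -> caps B=0 W=0
Move 4: W@(0,0) -> caps B=0 W=0
Move 5: B@(1,3) -> caps B=0 W=0
Move 6: W@(3,2) -> caps B=0 W=0
Move 7: B@(2,0) -> caps B=0 W=0
Move 8: W@(2,2) -> caps B=0 W=0
Move 9: B@(0,1) -> caps B=0 W=0
Move 10: W@(3,0) -> caps B=0 W=0
Move 11: B@(3,1) -> caps B=1 W=0

Answer: WB.W
..BB
B.WB
.BW.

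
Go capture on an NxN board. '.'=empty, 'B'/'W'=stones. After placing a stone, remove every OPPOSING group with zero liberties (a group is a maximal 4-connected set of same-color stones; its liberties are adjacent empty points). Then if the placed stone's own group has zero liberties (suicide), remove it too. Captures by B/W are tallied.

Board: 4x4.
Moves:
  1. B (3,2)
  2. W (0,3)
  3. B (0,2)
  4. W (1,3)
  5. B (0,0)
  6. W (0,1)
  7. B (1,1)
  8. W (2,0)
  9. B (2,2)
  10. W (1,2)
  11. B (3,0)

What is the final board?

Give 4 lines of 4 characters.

Move 1: B@(3,2) -> caps B=0 W=0
Move 2: W@(0,3) -> caps B=0 W=0
Move 3: B@(0,2) -> caps B=0 W=0
Move 4: W@(1,3) -> caps B=0 W=0
Move 5: B@(0,0) -> caps B=0 W=0
Move 6: W@(0,1) -> caps B=0 W=0
Move 7: B@(1,1) -> caps B=1 W=0
Move 8: W@(2,0) -> caps B=1 W=0
Move 9: B@(2,2) -> caps B=1 W=0
Move 10: W@(1,2) -> caps B=1 W=0
Move 11: B@(3,0) -> caps B=1 W=0

Answer: B.BW
.BWW
W.B.
B.B.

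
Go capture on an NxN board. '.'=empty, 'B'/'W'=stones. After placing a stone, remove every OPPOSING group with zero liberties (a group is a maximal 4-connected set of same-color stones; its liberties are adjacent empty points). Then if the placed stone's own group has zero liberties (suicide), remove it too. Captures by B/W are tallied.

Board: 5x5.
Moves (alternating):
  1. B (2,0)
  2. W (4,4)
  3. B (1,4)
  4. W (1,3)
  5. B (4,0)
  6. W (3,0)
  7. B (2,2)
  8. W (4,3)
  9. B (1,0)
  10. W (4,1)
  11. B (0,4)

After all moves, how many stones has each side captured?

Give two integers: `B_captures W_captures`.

Answer: 0 1

Derivation:
Move 1: B@(2,0) -> caps B=0 W=0
Move 2: W@(4,4) -> caps B=0 W=0
Move 3: B@(1,4) -> caps B=0 W=0
Move 4: W@(1,3) -> caps B=0 W=0
Move 5: B@(4,0) -> caps B=0 W=0
Move 6: W@(3,0) -> caps B=0 W=0
Move 7: B@(2,2) -> caps B=0 W=0
Move 8: W@(4,3) -> caps B=0 W=0
Move 9: B@(1,0) -> caps B=0 W=0
Move 10: W@(4,1) -> caps B=0 W=1
Move 11: B@(0,4) -> caps B=0 W=1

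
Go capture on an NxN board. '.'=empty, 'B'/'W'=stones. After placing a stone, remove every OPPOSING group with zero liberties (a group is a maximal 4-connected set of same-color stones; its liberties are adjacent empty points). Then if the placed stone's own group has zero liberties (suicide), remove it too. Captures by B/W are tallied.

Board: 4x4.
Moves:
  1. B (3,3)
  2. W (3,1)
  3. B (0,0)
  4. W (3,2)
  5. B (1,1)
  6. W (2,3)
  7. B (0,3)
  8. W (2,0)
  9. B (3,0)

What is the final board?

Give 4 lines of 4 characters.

Answer: B..B
.B..
W..W
.WW.

Derivation:
Move 1: B@(3,3) -> caps B=0 W=0
Move 2: W@(3,1) -> caps B=0 W=0
Move 3: B@(0,0) -> caps B=0 W=0
Move 4: W@(3,2) -> caps B=0 W=0
Move 5: B@(1,1) -> caps B=0 W=0
Move 6: W@(2,3) -> caps B=0 W=1
Move 7: B@(0,3) -> caps B=0 W=1
Move 8: W@(2,0) -> caps B=0 W=1
Move 9: B@(3,0) -> caps B=0 W=1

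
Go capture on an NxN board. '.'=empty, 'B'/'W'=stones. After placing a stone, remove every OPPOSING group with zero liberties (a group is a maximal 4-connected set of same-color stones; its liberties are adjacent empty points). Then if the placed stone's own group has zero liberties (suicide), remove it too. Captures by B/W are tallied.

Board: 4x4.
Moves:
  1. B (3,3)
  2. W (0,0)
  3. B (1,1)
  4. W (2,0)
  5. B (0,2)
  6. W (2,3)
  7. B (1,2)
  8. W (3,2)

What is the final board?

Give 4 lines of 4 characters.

Answer: W.B.
.BB.
W..W
..W.

Derivation:
Move 1: B@(3,3) -> caps B=0 W=0
Move 2: W@(0,0) -> caps B=0 W=0
Move 3: B@(1,1) -> caps B=0 W=0
Move 4: W@(2,0) -> caps B=0 W=0
Move 5: B@(0,2) -> caps B=0 W=0
Move 6: W@(2,3) -> caps B=0 W=0
Move 7: B@(1,2) -> caps B=0 W=0
Move 8: W@(3,2) -> caps B=0 W=1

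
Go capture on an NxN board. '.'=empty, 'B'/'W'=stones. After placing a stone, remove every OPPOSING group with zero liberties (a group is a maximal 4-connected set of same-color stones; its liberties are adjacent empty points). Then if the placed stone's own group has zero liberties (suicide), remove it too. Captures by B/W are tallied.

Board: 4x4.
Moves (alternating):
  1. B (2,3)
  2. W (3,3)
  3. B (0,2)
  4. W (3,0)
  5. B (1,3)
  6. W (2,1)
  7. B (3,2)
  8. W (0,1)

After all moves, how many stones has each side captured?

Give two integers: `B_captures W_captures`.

Move 1: B@(2,3) -> caps B=0 W=0
Move 2: W@(3,3) -> caps B=0 W=0
Move 3: B@(0,2) -> caps B=0 W=0
Move 4: W@(3,0) -> caps B=0 W=0
Move 5: B@(1,3) -> caps B=0 W=0
Move 6: W@(2,1) -> caps B=0 W=0
Move 7: B@(3,2) -> caps B=1 W=0
Move 8: W@(0,1) -> caps B=1 W=0

Answer: 1 0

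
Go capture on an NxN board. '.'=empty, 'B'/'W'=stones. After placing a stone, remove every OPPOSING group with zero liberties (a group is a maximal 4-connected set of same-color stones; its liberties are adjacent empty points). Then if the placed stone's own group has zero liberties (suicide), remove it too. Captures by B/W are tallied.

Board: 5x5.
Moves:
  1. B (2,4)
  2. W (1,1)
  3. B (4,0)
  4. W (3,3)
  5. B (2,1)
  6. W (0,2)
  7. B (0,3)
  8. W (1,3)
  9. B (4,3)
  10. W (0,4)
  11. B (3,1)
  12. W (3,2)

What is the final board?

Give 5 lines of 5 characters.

Answer: ..W.W
.W.W.
.B..B
.BWW.
B..B.

Derivation:
Move 1: B@(2,4) -> caps B=0 W=0
Move 2: W@(1,1) -> caps B=0 W=0
Move 3: B@(4,0) -> caps B=0 W=0
Move 4: W@(3,3) -> caps B=0 W=0
Move 5: B@(2,1) -> caps B=0 W=0
Move 6: W@(0,2) -> caps B=0 W=0
Move 7: B@(0,3) -> caps B=0 W=0
Move 8: W@(1,3) -> caps B=0 W=0
Move 9: B@(4,3) -> caps B=0 W=0
Move 10: W@(0,4) -> caps B=0 W=1
Move 11: B@(3,1) -> caps B=0 W=1
Move 12: W@(3,2) -> caps B=0 W=1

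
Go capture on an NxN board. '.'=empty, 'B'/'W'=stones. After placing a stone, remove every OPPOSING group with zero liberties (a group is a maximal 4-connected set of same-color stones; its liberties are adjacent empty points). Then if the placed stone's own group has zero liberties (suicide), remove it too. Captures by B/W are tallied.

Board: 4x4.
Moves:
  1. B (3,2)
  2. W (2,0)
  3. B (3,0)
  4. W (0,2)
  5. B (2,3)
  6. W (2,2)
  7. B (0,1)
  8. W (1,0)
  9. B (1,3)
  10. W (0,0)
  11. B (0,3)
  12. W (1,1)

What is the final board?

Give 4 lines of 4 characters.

Move 1: B@(3,2) -> caps B=0 W=0
Move 2: W@(2,0) -> caps B=0 W=0
Move 3: B@(3,0) -> caps B=0 W=0
Move 4: W@(0,2) -> caps B=0 W=0
Move 5: B@(2,3) -> caps B=0 W=0
Move 6: W@(2,2) -> caps B=0 W=0
Move 7: B@(0,1) -> caps B=0 W=0
Move 8: W@(1,0) -> caps B=0 W=0
Move 9: B@(1,3) -> caps B=0 W=0
Move 10: W@(0,0) -> caps B=0 W=0
Move 11: B@(0,3) -> caps B=0 W=0
Move 12: W@(1,1) -> caps B=0 W=1

Answer: W.WB
WW.B
W.WB
B.B.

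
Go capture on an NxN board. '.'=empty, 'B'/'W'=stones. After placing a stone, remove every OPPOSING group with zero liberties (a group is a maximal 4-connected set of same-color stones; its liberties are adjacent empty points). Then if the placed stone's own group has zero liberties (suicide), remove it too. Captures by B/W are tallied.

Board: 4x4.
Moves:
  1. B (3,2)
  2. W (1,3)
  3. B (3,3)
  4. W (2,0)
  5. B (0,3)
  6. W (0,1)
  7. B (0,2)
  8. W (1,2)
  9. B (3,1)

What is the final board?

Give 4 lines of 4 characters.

Answer: .W..
..WW
W...
.BBB

Derivation:
Move 1: B@(3,2) -> caps B=0 W=0
Move 2: W@(1,3) -> caps B=0 W=0
Move 3: B@(3,3) -> caps B=0 W=0
Move 4: W@(2,0) -> caps B=0 W=0
Move 5: B@(0,3) -> caps B=0 W=0
Move 6: W@(0,1) -> caps B=0 W=0
Move 7: B@(0,2) -> caps B=0 W=0
Move 8: W@(1,2) -> caps B=0 W=2
Move 9: B@(3,1) -> caps B=0 W=2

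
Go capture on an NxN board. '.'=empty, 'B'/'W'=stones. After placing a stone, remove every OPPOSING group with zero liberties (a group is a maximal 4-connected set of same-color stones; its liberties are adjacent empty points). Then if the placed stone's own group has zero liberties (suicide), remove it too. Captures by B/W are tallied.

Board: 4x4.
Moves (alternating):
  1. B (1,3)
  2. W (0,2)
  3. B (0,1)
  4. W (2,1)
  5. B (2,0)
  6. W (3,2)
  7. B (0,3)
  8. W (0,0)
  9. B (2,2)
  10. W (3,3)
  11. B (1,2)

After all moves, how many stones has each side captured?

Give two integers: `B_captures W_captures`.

Answer: 1 0

Derivation:
Move 1: B@(1,3) -> caps B=0 W=0
Move 2: W@(0,2) -> caps B=0 W=0
Move 3: B@(0,1) -> caps B=0 W=0
Move 4: W@(2,1) -> caps B=0 W=0
Move 5: B@(2,0) -> caps B=0 W=0
Move 6: W@(3,2) -> caps B=0 W=0
Move 7: B@(0,3) -> caps B=0 W=0
Move 8: W@(0,0) -> caps B=0 W=0
Move 9: B@(2,2) -> caps B=0 W=0
Move 10: W@(3,3) -> caps B=0 W=0
Move 11: B@(1,2) -> caps B=1 W=0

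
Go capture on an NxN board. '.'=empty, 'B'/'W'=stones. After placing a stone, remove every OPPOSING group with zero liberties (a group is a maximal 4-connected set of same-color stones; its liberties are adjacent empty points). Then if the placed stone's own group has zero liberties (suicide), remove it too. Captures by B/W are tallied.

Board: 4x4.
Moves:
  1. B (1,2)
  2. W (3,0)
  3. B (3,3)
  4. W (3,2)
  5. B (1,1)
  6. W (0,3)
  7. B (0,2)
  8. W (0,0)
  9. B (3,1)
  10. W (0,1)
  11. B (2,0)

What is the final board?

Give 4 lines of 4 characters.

Move 1: B@(1,2) -> caps B=0 W=0
Move 2: W@(3,0) -> caps B=0 W=0
Move 3: B@(3,3) -> caps B=0 W=0
Move 4: W@(3,2) -> caps B=0 W=0
Move 5: B@(1,1) -> caps B=0 W=0
Move 6: W@(0,3) -> caps B=0 W=0
Move 7: B@(0,2) -> caps B=0 W=0
Move 8: W@(0,0) -> caps B=0 W=0
Move 9: B@(3,1) -> caps B=0 W=0
Move 10: W@(0,1) -> caps B=0 W=0
Move 11: B@(2,0) -> caps B=1 W=0

Answer: WWBW
.BB.
B...
.BWB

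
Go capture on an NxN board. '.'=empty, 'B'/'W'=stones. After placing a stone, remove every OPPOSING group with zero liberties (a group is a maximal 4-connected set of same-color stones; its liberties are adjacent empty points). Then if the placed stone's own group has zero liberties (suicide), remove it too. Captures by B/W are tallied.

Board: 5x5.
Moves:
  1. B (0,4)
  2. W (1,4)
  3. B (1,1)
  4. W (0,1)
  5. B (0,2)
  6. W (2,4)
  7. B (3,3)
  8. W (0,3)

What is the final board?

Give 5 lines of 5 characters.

Answer: .WBW.
.B..W
....W
...B.
.....

Derivation:
Move 1: B@(0,4) -> caps B=0 W=0
Move 2: W@(1,4) -> caps B=0 W=0
Move 3: B@(1,1) -> caps B=0 W=0
Move 4: W@(0,1) -> caps B=0 W=0
Move 5: B@(0,2) -> caps B=0 W=0
Move 6: W@(2,4) -> caps B=0 W=0
Move 7: B@(3,3) -> caps B=0 W=0
Move 8: W@(0,3) -> caps B=0 W=1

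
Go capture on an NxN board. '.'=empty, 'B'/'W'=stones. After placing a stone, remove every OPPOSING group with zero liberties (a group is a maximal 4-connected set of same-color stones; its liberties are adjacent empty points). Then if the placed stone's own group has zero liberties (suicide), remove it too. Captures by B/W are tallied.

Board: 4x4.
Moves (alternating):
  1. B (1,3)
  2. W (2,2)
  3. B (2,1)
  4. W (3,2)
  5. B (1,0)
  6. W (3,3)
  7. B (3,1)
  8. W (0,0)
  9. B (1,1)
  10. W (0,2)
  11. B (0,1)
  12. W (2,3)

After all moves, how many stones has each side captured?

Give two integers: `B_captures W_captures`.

Move 1: B@(1,3) -> caps B=0 W=0
Move 2: W@(2,2) -> caps B=0 W=0
Move 3: B@(2,1) -> caps B=0 W=0
Move 4: W@(3,2) -> caps B=0 W=0
Move 5: B@(1,0) -> caps B=0 W=0
Move 6: W@(3,3) -> caps B=0 W=0
Move 7: B@(3,1) -> caps B=0 W=0
Move 8: W@(0,0) -> caps B=0 W=0
Move 9: B@(1,1) -> caps B=0 W=0
Move 10: W@(0,2) -> caps B=0 W=0
Move 11: B@(0,1) -> caps B=1 W=0
Move 12: W@(2,3) -> caps B=1 W=0

Answer: 1 0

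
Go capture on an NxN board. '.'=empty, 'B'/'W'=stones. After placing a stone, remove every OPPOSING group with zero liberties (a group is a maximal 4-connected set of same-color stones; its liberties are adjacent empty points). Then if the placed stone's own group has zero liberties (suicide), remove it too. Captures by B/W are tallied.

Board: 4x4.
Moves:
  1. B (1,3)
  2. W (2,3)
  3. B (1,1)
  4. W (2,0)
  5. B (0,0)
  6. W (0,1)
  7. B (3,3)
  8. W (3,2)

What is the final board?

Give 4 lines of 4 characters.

Answer: BW..
.B.B
W..W
..W.

Derivation:
Move 1: B@(1,3) -> caps B=0 W=0
Move 2: W@(2,3) -> caps B=0 W=0
Move 3: B@(1,1) -> caps B=0 W=0
Move 4: W@(2,0) -> caps B=0 W=0
Move 5: B@(0,0) -> caps B=0 W=0
Move 6: W@(0,1) -> caps B=0 W=0
Move 7: B@(3,3) -> caps B=0 W=0
Move 8: W@(3,2) -> caps B=0 W=1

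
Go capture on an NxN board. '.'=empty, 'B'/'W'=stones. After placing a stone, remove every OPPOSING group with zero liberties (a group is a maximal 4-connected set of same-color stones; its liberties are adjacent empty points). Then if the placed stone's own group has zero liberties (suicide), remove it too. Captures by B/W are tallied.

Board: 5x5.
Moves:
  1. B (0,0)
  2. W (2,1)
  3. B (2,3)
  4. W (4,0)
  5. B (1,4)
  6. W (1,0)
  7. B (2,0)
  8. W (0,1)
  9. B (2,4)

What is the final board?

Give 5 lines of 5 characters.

Answer: .W...
W...B
BW.BB
.....
W....

Derivation:
Move 1: B@(0,0) -> caps B=0 W=0
Move 2: W@(2,1) -> caps B=0 W=0
Move 3: B@(2,3) -> caps B=0 W=0
Move 4: W@(4,0) -> caps B=0 W=0
Move 5: B@(1,4) -> caps B=0 W=0
Move 6: W@(1,0) -> caps B=0 W=0
Move 7: B@(2,0) -> caps B=0 W=0
Move 8: W@(0,1) -> caps B=0 W=1
Move 9: B@(2,4) -> caps B=0 W=1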